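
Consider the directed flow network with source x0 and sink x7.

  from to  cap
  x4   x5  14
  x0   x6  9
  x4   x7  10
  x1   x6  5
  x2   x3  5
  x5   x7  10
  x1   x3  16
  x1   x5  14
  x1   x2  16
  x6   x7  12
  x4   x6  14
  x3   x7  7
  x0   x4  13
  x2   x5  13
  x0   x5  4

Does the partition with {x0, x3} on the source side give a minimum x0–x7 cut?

No — its capacity is 33, but the minimum cut has capacity 26.

Given cut capacity: 13 + 4 + 9 + 7 = 33.
Augment x0→x4→x7: bottleneck 10, flow now 10.
Augment x0→x5→x7: bottleneck 4, flow now 14.
Augment x0→x6→x7: bottleneck 9, flow now 23.
Augment x0→x4→x5→x7: bottleneck 3, flow now 26.
No augmenting path remains; maximum flow = 26.
In the residual graph, reachable from x0: {x0}.
Min-cut edges: x0→x4 (13), x0→x5 (4), x0→x6 (9); capacity 13 + 4 + 9 = 26.
Cut capacity 33 exceeds the max flow 26, so it is not minimum.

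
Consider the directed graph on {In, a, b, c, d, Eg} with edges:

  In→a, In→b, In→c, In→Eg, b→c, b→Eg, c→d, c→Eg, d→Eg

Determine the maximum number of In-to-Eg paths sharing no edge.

3

Assign every edge capacity 1; by Menger, the answer equals the max flow.
Path In→Eg (+1); total 1.
Path In→b→Eg (+1); total 2.
Path In→c→Eg (+1); total 3.
No residual In→Eg path; max flow = 3.
Certifying cut of size 3: {In→Eg, In→b, In→c}.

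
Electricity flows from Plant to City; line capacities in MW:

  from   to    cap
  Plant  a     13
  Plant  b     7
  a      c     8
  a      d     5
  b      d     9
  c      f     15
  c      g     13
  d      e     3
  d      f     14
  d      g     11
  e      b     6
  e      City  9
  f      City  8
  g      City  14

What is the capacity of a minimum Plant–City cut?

20

Augment Plant→a→c→f→City: bottleneck 8, flow now 8.
Augment Plant→a→d→e→City: bottleneck 3, flow now 11.
Augment Plant→a→d→g→City: bottleneck 2, flow now 13.
Augment Plant→b→d→g→City: bottleneck 7, flow now 20.
No augmenting path remains; maximum flow = 20.
By max-flow min-cut, the minimum cut capacity equals the max flow.
In the residual graph, reachable from Plant: {Plant}.
Min-cut edges: Plant→a (13), Plant→b (7); capacity 13 + 7 = 20.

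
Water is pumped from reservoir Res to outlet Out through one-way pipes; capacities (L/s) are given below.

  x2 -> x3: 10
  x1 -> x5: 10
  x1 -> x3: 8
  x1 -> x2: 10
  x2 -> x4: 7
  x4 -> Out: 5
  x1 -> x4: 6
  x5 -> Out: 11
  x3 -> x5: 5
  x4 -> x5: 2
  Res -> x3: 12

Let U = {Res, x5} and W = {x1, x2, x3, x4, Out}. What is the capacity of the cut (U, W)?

Edges leaving {Res, x5}: Res→x3 (12), x5→Out (11).
Cut capacity = 12 + 11 = 23.

23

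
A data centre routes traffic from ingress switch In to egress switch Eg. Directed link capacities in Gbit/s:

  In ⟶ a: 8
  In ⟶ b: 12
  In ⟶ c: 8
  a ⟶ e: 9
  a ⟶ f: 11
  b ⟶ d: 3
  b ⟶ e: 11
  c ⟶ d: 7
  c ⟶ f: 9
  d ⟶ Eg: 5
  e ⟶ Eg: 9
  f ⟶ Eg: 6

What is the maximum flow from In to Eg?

20

Augment In→a→e→Eg: bottleneck 8, flow now 8.
Augment In→b→d→Eg: bottleneck 3, flow now 11.
Augment In→b→e→Eg: bottleneck 1, flow now 12.
Augment In→c→d→Eg: bottleneck 2, flow now 14.
Augment In→c→f→Eg: bottleneck 6, flow now 20.
No augmenting path remains; maximum flow = 20.
In the residual graph, reachable from In: {In, a, b, c, d, e, f}.
Min-cut edges: d→Eg (5), e→Eg (9), f→Eg (6); capacity 5 + 9 + 6 = 20.
This cut is saturated, so no flow can exceed 20.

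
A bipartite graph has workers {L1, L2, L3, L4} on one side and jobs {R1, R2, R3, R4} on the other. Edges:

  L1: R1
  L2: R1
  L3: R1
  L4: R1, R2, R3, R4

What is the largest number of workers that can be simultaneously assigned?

Unit-capacity flow: source→left, listed edges, right→sink; max matching = max flow.
Augmenting path L1→R1 (+1); matched 1.
Augmenting path L4→R2 (+1); matched 2.
No augmenting path remains; maximum matching = 2.
König certificate: {L4, R1} is a vertex cover of size 2 (every listed pair touches it), so no matching can be larger.

2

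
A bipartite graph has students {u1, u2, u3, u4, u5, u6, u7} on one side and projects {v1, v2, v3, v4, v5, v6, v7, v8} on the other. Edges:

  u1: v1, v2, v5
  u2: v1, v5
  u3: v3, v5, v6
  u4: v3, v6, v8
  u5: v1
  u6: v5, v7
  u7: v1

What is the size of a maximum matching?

Unit-capacity flow: source→left, listed edges, right→sink; max matching = max flow.
Augmenting path u1→v1 (+1); matched 1.
Augmenting path u2→v5 (+1); matched 2.
Augmenting path u3→v3 (+1); matched 3.
Augmenting path u4→v6 (+1); matched 4.
Augmenting path u6→v7 (+1); matched 5.
Augmenting path u5→v1→u1→v2 (+1); matched 6.
No augmenting path remains; maximum matching = 6.
König certificate: {u1, u2, u3, u4, u6, v1} is a vertex cover of size 6 (every listed pair touches it), so no matching can be larger.

6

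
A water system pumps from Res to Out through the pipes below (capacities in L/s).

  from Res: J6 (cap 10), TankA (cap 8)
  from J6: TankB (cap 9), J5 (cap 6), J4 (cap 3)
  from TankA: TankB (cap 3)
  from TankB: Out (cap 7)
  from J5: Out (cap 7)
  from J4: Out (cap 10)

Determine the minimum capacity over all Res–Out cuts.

13

Augment Res→J6→TankB→Out: bottleneck 7, flow now 7.
Augment Res→J6→J5→Out: bottleneck 3, flow now 10.
Augment Res→TankA→TankB→J6→J5→Out: bottleneck 3, flow now 13. (uses reverse residual edge)
No augmenting path remains; maximum flow = 13.
By max-flow min-cut, the minimum cut capacity equals the max flow.
In the residual graph, reachable from Res: {Res, TankA}.
Min-cut edges: Res→J6 (10), TankA→TankB (3); capacity 10 + 3 = 13.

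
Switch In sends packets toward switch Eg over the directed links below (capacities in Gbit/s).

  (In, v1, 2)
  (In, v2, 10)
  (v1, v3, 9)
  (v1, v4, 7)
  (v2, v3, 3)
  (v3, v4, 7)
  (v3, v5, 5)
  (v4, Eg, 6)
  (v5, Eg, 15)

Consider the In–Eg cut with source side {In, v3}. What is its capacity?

Edges leaving {In, v3}: In→v1 (2), In→v2 (10), v3→v4 (7), v3→v5 (5).
Cut capacity = 2 + 10 + 7 + 5 = 24.

24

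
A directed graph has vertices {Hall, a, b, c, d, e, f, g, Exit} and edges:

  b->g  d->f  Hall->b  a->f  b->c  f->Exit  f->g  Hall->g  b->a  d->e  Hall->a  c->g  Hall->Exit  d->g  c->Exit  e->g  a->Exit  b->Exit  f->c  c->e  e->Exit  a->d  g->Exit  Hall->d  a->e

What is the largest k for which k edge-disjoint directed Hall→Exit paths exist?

5

Assign every edge capacity 1; by Menger, the answer equals the max flow.
Path Hall→Exit (+1); total 1.
Path Hall→a→Exit (+1); total 2.
Path Hall→b→Exit (+1); total 3.
Path Hall→g→Exit (+1); total 4.
Path Hall→d→e→Exit (+1); total 5.
No residual Hall→Exit path; max flow = 5.
Certifying cut of size 5: {Hall→Exit, Hall→a, Hall→b, Hall→d, Hall→g}.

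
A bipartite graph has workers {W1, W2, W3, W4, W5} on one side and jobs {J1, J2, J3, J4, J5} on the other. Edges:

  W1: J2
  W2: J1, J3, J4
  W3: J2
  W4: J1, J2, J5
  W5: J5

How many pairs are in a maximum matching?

Unit-capacity flow: source→left, listed edges, right→sink; max matching = max flow.
Augmenting path W1→J2 (+1); matched 1.
Augmenting path W2→J1 (+1); matched 2.
Augmenting path W4→J5 (+1); matched 3.
Augmenting path W5→J5→W4→J1→W2→J3 (+1); matched 4.
No augmenting path remains; maximum matching = 4.
König certificate: {W2, W4, W5, J2} is a vertex cover of size 4 (every listed pair touches it), so no matching can be larger.

4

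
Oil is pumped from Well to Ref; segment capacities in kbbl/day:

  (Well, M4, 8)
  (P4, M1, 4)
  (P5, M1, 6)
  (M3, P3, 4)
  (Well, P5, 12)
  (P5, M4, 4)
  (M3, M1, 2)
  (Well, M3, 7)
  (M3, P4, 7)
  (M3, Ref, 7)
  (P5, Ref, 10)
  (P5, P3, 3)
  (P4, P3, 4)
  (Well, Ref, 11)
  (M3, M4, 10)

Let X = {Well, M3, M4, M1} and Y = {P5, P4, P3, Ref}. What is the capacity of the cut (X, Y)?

Edges leaving {Well, M3, M4, M1}: Well→P5 (12), Well→Ref (11), M3→P4 (7), M3→P3 (4), M3→Ref (7).
Cut capacity = 12 + 11 + 7 + 4 + 7 = 41.

41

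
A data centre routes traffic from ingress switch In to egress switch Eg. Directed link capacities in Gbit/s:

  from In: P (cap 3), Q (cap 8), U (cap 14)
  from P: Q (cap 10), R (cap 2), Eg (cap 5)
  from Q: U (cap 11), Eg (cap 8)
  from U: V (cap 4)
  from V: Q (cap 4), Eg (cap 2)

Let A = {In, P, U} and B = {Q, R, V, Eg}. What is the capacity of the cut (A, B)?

29

Edges leaving {In, P, U}: In→Q (8), P→Q (10), P→R (2), P→Eg (5), U→V (4).
Cut capacity = 8 + 10 + 2 + 5 + 4 = 29.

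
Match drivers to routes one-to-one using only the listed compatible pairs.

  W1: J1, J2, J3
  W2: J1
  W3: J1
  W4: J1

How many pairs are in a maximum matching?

2

Unit-capacity flow: source→left, listed edges, right→sink; max matching = max flow.
Augmenting path W1→J1 (+1); matched 1.
Augmenting path W2→J1→W1→J2 (+1); matched 2.
No augmenting path remains; maximum matching = 2.
König certificate: {W1, J1} is a vertex cover of size 2 (every listed pair touches it), so no matching can be larger.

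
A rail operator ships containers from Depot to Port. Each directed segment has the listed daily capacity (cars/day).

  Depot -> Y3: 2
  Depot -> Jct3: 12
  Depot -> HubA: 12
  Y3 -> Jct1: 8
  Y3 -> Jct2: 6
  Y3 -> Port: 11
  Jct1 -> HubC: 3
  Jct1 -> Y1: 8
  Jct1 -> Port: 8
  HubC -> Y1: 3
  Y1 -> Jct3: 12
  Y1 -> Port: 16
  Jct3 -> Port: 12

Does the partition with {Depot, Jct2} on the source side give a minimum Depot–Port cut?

No — its capacity is 26, but the minimum cut has capacity 14.

Given cut capacity: 2 + 12 + 12 = 26.
Augment Depot→Y3→Port: bottleneck 2, flow now 2.
Augment Depot→Jct3→Port: bottleneck 12, flow now 14.
No augmenting path remains; maximum flow = 14.
In the residual graph, reachable from Depot: {Depot, HubA}.
Min-cut edges: Depot→Y3 (2), Depot→Jct3 (12); capacity 2 + 12 = 14.
Cut capacity 26 exceeds the max flow 14, so it is not minimum.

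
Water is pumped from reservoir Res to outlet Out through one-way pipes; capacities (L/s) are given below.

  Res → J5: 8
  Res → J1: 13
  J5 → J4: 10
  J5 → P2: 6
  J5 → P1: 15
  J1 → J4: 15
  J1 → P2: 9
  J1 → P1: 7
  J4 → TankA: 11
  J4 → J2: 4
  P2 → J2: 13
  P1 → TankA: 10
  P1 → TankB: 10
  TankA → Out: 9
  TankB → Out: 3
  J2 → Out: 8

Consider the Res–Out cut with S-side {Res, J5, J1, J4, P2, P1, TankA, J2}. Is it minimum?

No — its capacity is 27, but the minimum cut has capacity 20.

Given cut capacity: 10 + 9 + 8 = 27.
Augment Res→J5→J4→TankA→Out: bottleneck 8, flow now 8.
Augment Res→J1→J4→TankA→Out: bottleneck 1, flow now 9.
Augment Res→J1→J4→J2→Out: bottleneck 4, flow now 13.
Augment Res→J1→P2→J2→Out: bottleneck 4, flow now 17.
Augment Res→J1→P1→TankB→Out: bottleneck 3, flow now 20.
No augmenting path remains; maximum flow = 20.
In the residual graph, reachable from Res: {Res, J5, J1, J4, P2, P1, TankA, TankB, J2}.
Min-cut edges: TankA→Out (9), TankB→Out (3), J2→Out (8); capacity 9 + 3 + 8 = 20.
Cut capacity 27 exceeds the max flow 20, so it is not minimum.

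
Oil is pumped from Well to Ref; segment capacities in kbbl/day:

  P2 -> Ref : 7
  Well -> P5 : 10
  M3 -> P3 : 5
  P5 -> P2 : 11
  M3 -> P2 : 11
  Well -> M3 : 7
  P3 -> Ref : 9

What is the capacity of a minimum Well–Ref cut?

Augment Well→M3→P3→Ref: bottleneck 5, flow now 5.
Augment Well→M3→P2→Ref: bottleneck 2, flow now 7.
Augment Well→P5→P2→Ref: bottleneck 5, flow now 12.
No augmenting path remains; maximum flow = 12.
By max-flow min-cut, the minimum cut capacity equals the max flow.
In the residual graph, reachable from Well: {Well, M3, P5, P2}.
Min-cut edges: M3→P3 (5), P2→Ref (7); capacity 5 + 7 = 12.

12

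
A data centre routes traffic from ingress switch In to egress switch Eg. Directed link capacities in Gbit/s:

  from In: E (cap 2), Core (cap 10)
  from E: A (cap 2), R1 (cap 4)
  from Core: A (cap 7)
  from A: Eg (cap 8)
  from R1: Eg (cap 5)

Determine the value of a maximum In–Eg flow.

9

Augment In→E→A→Eg: bottleneck 2, flow now 2.
Augment In→Core→A→Eg: bottleneck 6, flow now 8.
Augment In→Core→A→E→R1→Eg: bottleneck 1, flow now 9. (uses reverse residual edge)
No augmenting path remains; maximum flow = 9.
In the residual graph, reachable from In: {In, Core}.
Min-cut edges: In→E (2), Core→A (7); capacity 2 + 7 = 9.
This cut is saturated, so no flow can exceed 9.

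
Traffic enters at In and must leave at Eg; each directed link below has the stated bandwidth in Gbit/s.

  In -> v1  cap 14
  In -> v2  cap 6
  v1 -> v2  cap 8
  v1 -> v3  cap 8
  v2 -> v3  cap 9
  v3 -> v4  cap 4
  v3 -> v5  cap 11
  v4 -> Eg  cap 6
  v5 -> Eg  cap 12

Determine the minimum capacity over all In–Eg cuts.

Augment In→v1→v3→v4→Eg: bottleneck 4, flow now 4.
Augment In→v1→v3→v5→Eg: bottleneck 4, flow now 8.
Augment In→v2→v3→v5→Eg: bottleneck 6, flow now 14.
Augment In→v1→v2→v3→v5→Eg: bottleneck 1, flow now 15.
No augmenting path remains; maximum flow = 15.
By max-flow min-cut, the minimum cut capacity equals the max flow.
In the residual graph, reachable from In: {In, v1, v2, v3}.
Min-cut edges: v3→v4 (4), v3→v5 (11); capacity 4 + 11 = 15.

15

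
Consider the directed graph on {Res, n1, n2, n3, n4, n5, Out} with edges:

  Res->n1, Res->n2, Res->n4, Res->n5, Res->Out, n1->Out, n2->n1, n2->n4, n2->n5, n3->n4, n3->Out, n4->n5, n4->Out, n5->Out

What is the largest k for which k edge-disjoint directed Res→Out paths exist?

4

Assign every edge capacity 1; by Menger, the answer equals the max flow.
Path Res→Out (+1); total 1.
Path Res→n1→Out (+1); total 2.
Path Res→n4→Out (+1); total 3.
Path Res→n5→Out (+1); total 4.
No residual Res→Out path; max flow = 4.
Certifying cut of size 4: {Res→Out, n1→Out, n4→Out, n5→Out}.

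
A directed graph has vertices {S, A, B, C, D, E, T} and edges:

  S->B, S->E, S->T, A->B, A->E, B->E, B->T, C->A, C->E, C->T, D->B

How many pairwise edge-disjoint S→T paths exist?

Assign every edge capacity 1; by Menger, the answer equals the max flow.
Path S→T (+1); total 1.
Path S→B→T (+1); total 2.
No residual S→T path; max flow = 2.
Certifying cut of size 2: {S→B, S→T}.

2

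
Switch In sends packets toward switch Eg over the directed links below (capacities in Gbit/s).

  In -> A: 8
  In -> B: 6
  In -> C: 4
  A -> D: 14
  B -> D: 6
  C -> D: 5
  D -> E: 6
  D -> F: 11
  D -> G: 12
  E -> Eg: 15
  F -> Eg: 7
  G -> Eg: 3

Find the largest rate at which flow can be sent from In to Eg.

16

Augment In→A→D→E→Eg: bottleneck 6, flow now 6.
Augment In→A→D→F→Eg: bottleneck 2, flow now 8.
Augment In→B→D→F→Eg: bottleneck 5, flow now 13.
Augment In→B→D→G→Eg: bottleneck 1, flow now 14.
Augment In→C→D→G→Eg: bottleneck 2, flow now 16.
No augmenting path remains; maximum flow = 16.
In the residual graph, reachable from In: {In, A, B, C, D, F, G}.
Min-cut edges: D→E (6), F→Eg (7), G→Eg (3); capacity 6 + 7 + 3 = 16.
This cut is saturated, so no flow can exceed 16.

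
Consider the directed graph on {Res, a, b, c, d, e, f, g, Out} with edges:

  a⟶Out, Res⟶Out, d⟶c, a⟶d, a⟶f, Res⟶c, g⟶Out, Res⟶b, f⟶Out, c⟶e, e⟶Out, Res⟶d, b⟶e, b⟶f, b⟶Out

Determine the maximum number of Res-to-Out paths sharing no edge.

3

Assign every edge capacity 1; by Menger, the answer equals the max flow.
Path Res→Out (+1); total 1.
Path Res→b→Out (+1); total 2.
Path Res→c→e→Out (+1); total 3.
No residual Res→Out path; max flow = 3.
Certifying cut of size 3: {Res→Out, Res→b, c→e}.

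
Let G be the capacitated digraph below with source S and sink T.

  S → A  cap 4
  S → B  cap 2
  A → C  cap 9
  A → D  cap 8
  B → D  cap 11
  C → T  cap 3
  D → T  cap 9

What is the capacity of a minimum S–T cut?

6

Augment S→A→C→T: bottleneck 3, flow now 3.
Augment S→A→D→T: bottleneck 1, flow now 4.
Augment S→B→D→T: bottleneck 2, flow now 6.
No augmenting path remains; maximum flow = 6.
By max-flow min-cut, the minimum cut capacity equals the max flow.
In the residual graph, reachable from S: {S}.
Min-cut edges: S→A (4), S→B (2); capacity 4 + 2 = 6.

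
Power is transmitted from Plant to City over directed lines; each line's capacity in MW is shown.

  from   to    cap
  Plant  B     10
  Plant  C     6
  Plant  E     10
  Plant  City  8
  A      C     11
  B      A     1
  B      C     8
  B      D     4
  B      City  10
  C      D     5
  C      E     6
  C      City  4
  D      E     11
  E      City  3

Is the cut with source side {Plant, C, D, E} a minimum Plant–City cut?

Yes — it is a minimum cut (capacity 25).

Given cut capacity: 10 + 8 + 4 + 3 = 25.
Augment Plant→City: bottleneck 8, flow now 8.
Augment Plant→B→City: bottleneck 10, flow now 18.
Augment Plant→C→City: bottleneck 4, flow now 22.
Augment Plant→E→City: bottleneck 3, flow now 25.
No augmenting path remains; maximum flow = 25.
Cut capacity 25 equals the max flow, so it is a minimum cut.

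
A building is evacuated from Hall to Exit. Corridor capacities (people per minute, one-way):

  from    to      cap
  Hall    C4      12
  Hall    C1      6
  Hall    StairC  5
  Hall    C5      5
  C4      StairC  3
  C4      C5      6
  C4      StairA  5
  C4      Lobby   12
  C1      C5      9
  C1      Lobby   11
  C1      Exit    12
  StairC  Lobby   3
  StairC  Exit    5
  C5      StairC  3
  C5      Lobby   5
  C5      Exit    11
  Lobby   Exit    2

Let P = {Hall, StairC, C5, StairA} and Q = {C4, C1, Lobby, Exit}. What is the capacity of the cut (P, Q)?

Edges leaving {Hall, StairC, C5, StairA}: Hall→C4 (12), Hall→C1 (6), StairC→Lobby (3), StairC→Exit (5), C5→Lobby (5), C5→Exit (11).
Cut capacity = 12 + 6 + 3 + 5 + 5 + 11 = 42.

42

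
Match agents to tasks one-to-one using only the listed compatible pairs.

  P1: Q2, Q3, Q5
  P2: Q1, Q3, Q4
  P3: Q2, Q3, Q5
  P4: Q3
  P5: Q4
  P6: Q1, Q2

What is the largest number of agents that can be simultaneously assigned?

Unit-capacity flow: source→left, listed edges, right→sink; max matching = max flow.
Augmenting path P1→Q2 (+1); matched 1.
Augmenting path P2→Q1 (+1); matched 2.
Augmenting path P3→Q3 (+1); matched 3.
Augmenting path P5→Q4 (+1); matched 4.
Augmenting path P4→Q3→P3→Q5 (+1); matched 5.
No augmenting path remains; maximum matching = 5.
König certificate: {Q1, Q2, Q3, Q4, Q5} is a vertex cover of size 5 (every listed pair touches it), so no matching can be larger.

5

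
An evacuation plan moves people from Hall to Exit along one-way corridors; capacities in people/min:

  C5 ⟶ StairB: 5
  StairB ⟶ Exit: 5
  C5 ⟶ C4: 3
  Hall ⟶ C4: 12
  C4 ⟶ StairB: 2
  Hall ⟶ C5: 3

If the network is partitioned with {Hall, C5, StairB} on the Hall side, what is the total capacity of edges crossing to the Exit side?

20

Edges leaving {Hall, C5, StairB}: Hall→C4 (12), C5→C4 (3), StairB→Exit (5).
Cut capacity = 12 + 3 + 5 = 20.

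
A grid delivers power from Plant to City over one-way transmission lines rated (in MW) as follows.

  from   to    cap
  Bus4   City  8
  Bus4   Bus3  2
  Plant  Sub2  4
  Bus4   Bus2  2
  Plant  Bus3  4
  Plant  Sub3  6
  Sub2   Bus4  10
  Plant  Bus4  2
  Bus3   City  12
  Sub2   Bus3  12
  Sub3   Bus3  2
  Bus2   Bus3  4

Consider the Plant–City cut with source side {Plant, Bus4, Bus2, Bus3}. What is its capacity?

30

Edges leaving {Plant, Bus4, Bus2, Bus3}: Plant→Sub2 (4), Plant→Sub3 (6), Bus4→City (8), Bus3→City (12).
Cut capacity = 4 + 6 + 8 + 12 = 30.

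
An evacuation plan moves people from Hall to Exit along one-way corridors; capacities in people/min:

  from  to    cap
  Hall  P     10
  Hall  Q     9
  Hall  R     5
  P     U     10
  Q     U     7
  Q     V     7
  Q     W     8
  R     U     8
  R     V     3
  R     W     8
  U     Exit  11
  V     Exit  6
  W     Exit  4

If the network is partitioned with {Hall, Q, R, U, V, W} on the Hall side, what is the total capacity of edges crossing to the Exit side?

Edges leaving {Hall, Q, R, U, V, W}: Hall→P (10), U→Exit (11), V→Exit (6), W→Exit (4).
Cut capacity = 10 + 11 + 6 + 4 = 31.

31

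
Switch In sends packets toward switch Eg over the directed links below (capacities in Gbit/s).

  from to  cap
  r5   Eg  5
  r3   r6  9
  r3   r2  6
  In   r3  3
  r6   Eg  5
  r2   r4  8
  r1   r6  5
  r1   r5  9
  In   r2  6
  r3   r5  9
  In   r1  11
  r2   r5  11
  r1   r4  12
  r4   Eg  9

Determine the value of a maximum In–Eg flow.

19

Augment In→r1→r4→Eg: bottleneck 9, flow now 9.
Augment In→r1→r5→Eg: bottleneck 2, flow now 11.
Augment In→r2→r5→Eg: bottleneck 3, flow now 14.
Augment In→r3→r6→Eg: bottleneck 3, flow now 17.
Augment In→r2→r4→r1→r6→Eg: bottleneck 2, flow now 19. (uses reverse residual edge)
No augmenting path remains; maximum flow = 19.
In the residual graph, reachable from In: {In, r1, r2, r3, r4, r5, r6}.
Min-cut edges: r4→Eg (9), r5→Eg (5), r6→Eg (5); capacity 9 + 5 + 5 = 19.
This cut is saturated, so no flow can exceed 19.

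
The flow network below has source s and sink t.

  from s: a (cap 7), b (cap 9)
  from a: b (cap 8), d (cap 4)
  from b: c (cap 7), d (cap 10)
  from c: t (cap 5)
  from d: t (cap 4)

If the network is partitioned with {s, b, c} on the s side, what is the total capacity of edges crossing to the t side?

Edges leaving {s, b, c}: s→a (7), b→d (10), c→t (5).
Cut capacity = 7 + 10 + 5 = 22.

22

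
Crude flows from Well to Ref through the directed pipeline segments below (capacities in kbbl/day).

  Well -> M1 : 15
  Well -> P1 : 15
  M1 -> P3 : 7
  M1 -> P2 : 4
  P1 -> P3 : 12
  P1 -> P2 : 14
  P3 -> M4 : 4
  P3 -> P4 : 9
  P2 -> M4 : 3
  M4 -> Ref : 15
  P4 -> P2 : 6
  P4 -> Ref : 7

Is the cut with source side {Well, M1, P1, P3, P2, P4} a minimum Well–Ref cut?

Yes — it is a minimum cut (capacity 14).

Given cut capacity: 4 + 3 + 7 = 14.
Augment Well→M1→P3→M4→Ref: bottleneck 4, flow now 4.
Augment Well→M1→P3→P4→Ref: bottleneck 3, flow now 7.
Augment Well→M1→P2→M4→Ref: bottleneck 3, flow now 10.
Augment Well→P1→P3→P4→Ref: bottleneck 4, flow now 14.
No augmenting path remains; maximum flow = 14.
Cut capacity 14 equals the max flow, so it is a minimum cut.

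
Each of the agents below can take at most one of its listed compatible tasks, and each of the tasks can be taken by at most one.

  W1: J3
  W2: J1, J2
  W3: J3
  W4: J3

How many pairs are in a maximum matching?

2

Unit-capacity flow: source→left, listed edges, right→sink; max matching = max flow.
Augmenting path W1→J3 (+1); matched 1.
Augmenting path W2→J1 (+1); matched 2.
No augmenting path remains; maximum matching = 2.
König certificate: {W2, J3} is a vertex cover of size 2 (every listed pair touches it), so no matching can be larger.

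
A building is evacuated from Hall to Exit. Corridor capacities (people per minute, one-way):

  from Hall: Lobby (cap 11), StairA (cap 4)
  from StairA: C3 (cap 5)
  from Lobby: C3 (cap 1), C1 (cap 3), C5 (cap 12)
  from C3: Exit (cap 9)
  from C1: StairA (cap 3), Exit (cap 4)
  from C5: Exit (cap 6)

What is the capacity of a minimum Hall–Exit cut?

Augment Hall→StairA→C3→Exit: bottleneck 4, flow now 4.
Augment Hall→Lobby→C3→Exit: bottleneck 1, flow now 5.
Augment Hall→Lobby→C1→Exit: bottleneck 3, flow now 8.
Augment Hall→Lobby→C5→Exit: bottleneck 6, flow now 14.
No augmenting path remains; maximum flow = 14.
By max-flow min-cut, the minimum cut capacity equals the max flow.
In the residual graph, reachable from Hall: {Hall, Lobby, C5}.
Min-cut edges: Hall→StairA (4), Lobby→C3 (1), Lobby→C1 (3), C5→Exit (6); capacity 4 + 1 + 3 + 6 = 14.

14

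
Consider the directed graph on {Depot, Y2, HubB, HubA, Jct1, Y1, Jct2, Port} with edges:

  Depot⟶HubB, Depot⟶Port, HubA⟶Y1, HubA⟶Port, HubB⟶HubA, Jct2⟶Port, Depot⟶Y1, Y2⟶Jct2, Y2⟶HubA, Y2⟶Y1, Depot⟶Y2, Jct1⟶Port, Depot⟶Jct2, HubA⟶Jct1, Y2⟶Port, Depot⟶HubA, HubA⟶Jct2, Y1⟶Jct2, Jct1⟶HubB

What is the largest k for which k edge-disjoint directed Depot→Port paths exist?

Assign every edge capacity 1; by Menger, the answer equals the max flow.
Path Depot→Port (+1); total 1.
Path Depot→Y2→Port (+1); total 2.
Path Depot→HubA→Port (+1); total 3.
Path Depot→Jct2→Port (+1); total 4.
Path Depot→HubB→HubA→Jct1→Port (+1); total 5.
No residual Depot→Port path; max flow = 5.
Certifying cut of size 5: {Depot→HubA, Depot→HubB, Depot→Port, Depot→Y2, Jct2→Port}.

5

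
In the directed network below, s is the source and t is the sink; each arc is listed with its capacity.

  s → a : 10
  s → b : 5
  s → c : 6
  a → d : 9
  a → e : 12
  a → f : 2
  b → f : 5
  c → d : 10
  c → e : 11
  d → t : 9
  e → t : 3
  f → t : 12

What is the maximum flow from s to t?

Augment s→a→d→t: bottleneck 9, flow now 9.
Augment s→a→e→t: bottleneck 1, flow now 10.
Augment s→b→f→t: bottleneck 5, flow now 15.
Augment s→c→e→t: bottleneck 2, flow now 17.
Augment s→c→d→a→f→t: bottleneck 2, flow now 19. (uses reverse residual edge)
No augmenting path remains; maximum flow = 19.
In the residual graph, reachable from s: {s, a, c, d, e}.
Min-cut edges: s→b (5), a→f (2), d→t (9), e→t (3); capacity 5 + 2 + 9 + 3 = 19.
This cut is saturated, so no flow can exceed 19.

19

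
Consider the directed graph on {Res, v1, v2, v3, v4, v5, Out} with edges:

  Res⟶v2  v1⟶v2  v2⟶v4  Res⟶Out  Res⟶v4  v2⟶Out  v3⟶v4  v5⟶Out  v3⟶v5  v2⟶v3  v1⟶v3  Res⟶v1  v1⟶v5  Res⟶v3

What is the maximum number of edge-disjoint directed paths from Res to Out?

Assign every edge capacity 1; by Menger, the answer equals the max flow.
Path Res→Out (+1); total 1.
Path Res→v2→Out (+1); total 2.
Path Res→v1→v5→Out (+1); total 3.
No residual Res→Out path; max flow = 3.
Certifying cut of size 3: {Res→Out, v2→Out, v5→Out}.

3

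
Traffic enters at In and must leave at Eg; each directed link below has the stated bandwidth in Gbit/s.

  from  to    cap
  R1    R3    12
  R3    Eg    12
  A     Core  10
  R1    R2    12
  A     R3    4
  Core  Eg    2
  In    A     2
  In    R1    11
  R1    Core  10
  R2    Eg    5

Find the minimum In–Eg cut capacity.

Augment In→R1→R2→Eg: bottleneck 5, flow now 5.
Augment In→R1→R3→Eg: bottleneck 6, flow now 11.
Augment In→A→R3→Eg: bottleneck 2, flow now 13.
No augmenting path remains; maximum flow = 13.
By max-flow min-cut, the minimum cut capacity equals the max flow.
In the residual graph, reachable from In: {In}.
Min-cut edges: In→R1 (11), In→A (2); capacity 11 + 2 = 13.

13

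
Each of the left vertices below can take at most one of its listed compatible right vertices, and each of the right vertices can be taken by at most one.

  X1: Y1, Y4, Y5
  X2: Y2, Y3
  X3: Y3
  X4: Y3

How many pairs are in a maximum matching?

Unit-capacity flow: source→left, listed edges, right→sink; max matching = max flow.
Augmenting path X1→Y1 (+1); matched 1.
Augmenting path X2→Y2 (+1); matched 2.
Augmenting path X3→Y3 (+1); matched 3.
No augmenting path remains; maximum matching = 3.
König certificate: {X1, X2, Y3} is a vertex cover of size 3 (every listed pair touches it), so no matching can be larger.

3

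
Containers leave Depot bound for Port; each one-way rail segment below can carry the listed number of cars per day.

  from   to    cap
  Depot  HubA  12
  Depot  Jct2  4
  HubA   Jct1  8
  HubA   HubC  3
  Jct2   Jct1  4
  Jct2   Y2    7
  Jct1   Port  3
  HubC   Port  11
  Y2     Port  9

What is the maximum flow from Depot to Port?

10

Augment Depot→HubA→Jct1→Port: bottleneck 3, flow now 3.
Augment Depot→HubA→HubC→Port: bottleneck 3, flow now 6.
Augment Depot→Jct2→Y2→Port: bottleneck 4, flow now 10.
No augmenting path remains; maximum flow = 10.
In the residual graph, reachable from Depot: {Depot, HubA, Jct1}.
Min-cut edges: Depot→Jct2 (4), HubA→HubC (3), Jct1→Port (3); capacity 4 + 3 + 3 = 10.
This cut is saturated, so no flow can exceed 10.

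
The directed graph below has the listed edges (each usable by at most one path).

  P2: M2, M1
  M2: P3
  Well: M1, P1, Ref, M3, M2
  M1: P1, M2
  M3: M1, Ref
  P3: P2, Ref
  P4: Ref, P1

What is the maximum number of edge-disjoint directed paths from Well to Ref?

Assign every edge capacity 1; by Menger, the answer equals the max flow.
Path Well→Ref (+1); total 1.
Path Well→M3→Ref (+1); total 2.
Path Well→M2→P3→Ref (+1); total 3.
No residual Well→Ref path; max flow = 3.
Certifying cut of size 3: {M2→P3, Well→M3, Well→Ref}.

3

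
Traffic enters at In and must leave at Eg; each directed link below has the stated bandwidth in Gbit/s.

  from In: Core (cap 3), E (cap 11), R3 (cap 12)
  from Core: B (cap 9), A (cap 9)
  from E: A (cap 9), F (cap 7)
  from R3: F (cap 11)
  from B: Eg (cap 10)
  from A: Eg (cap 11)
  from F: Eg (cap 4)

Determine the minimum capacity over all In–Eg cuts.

Augment In→Core→B→Eg: bottleneck 3, flow now 3.
Augment In→E→A→Eg: bottleneck 9, flow now 12.
Augment In→E→F→Eg: bottleneck 2, flow now 14.
Augment In→R3→F→Eg: bottleneck 2, flow now 16.
No augmenting path remains; maximum flow = 16.
By max-flow min-cut, the minimum cut capacity equals the max flow.
In the residual graph, reachable from In: {In, E, R3, F}.
Min-cut edges: In→Core (3), E→A (9), F→Eg (4); capacity 3 + 9 + 4 = 16.

16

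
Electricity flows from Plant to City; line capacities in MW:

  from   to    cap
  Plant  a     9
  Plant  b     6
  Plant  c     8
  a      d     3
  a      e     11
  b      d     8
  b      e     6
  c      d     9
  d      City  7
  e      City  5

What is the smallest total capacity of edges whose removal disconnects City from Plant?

Augment Plant→a→d→City: bottleneck 3, flow now 3.
Augment Plant→a→e→City: bottleneck 5, flow now 8.
Augment Plant→b→d→City: bottleneck 4, flow now 12.
No augmenting path remains; maximum flow = 12.
By max-flow min-cut, the minimum cut capacity equals the max flow.
In the residual graph, reachable from Plant: {Plant, a, b, c, d, e}.
Min-cut edges: d→City (7), e→City (5); capacity 7 + 5 = 12.

12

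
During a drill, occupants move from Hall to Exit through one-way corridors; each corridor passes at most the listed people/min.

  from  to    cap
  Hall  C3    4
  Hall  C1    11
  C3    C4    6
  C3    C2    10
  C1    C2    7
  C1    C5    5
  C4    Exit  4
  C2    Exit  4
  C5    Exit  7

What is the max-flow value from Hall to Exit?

13

Augment Hall→C3→C4→Exit: bottleneck 4, flow now 4.
Augment Hall→C1→C2→Exit: bottleneck 4, flow now 8.
Augment Hall→C1→C5→Exit: bottleneck 5, flow now 13.
No augmenting path remains; maximum flow = 13.
In the residual graph, reachable from Hall: {Hall, C1, C2}.
Min-cut edges: Hall→C3 (4), C1→C5 (5), C2→Exit (4); capacity 4 + 5 + 4 = 13.
This cut is saturated, so no flow can exceed 13.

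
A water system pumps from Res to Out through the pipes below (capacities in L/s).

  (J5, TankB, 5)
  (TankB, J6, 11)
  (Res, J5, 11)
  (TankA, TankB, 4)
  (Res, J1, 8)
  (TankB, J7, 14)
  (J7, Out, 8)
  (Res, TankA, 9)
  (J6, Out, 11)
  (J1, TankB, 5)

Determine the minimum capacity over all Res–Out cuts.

14

Augment Res→J1→TankB→J7→Out: bottleneck 5, flow now 5.
Augment Res→J5→TankB→J7→Out: bottleneck 3, flow now 8.
Augment Res→J5→TankB→J6→Out: bottleneck 2, flow now 10.
Augment Res→TankA→TankB→J6→Out: bottleneck 4, flow now 14.
No augmenting path remains; maximum flow = 14.
By max-flow min-cut, the minimum cut capacity equals the max flow.
In the residual graph, reachable from Res: {Res, J1, J5, TankA}.
Min-cut edges: J1→TankB (5), J5→TankB (5), TankA→TankB (4); capacity 5 + 5 + 4 = 14.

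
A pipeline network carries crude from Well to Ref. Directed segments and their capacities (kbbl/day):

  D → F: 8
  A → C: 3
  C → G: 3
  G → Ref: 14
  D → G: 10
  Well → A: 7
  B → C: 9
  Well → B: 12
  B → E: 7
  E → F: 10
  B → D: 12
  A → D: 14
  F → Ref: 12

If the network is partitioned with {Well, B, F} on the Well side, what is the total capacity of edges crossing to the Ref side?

Edges leaving {Well, B, F}: Well→A (7), B→C (9), B→D (12), B→E (7), F→Ref (12).
Cut capacity = 7 + 9 + 12 + 7 + 12 = 47.

47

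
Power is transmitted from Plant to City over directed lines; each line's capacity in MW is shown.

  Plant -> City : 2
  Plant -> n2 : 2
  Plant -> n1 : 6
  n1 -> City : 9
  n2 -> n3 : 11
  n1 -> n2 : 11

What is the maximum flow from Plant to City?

Augment Plant→City: bottleneck 2, flow now 2.
Augment Plant→n1→City: bottleneck 6, flow now 8.
No augmenting path remains; maximum flow = 8.
In the residual graph, reachable from Plant: {Plant, n2, n3}.
Min-cut edges: Plant→n1 (6), Plant→City (2); capacity 6 + 2 = 8.
This cut is saturated, so no flow can exceed 8.

8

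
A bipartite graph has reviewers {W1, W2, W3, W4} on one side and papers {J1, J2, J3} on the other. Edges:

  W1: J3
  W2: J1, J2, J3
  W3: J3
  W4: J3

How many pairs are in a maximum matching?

Unit-capacity flow: source→left, listed edges, right→sink; max matching = max flow.
Augmenting path W1→J3 (+1); matched 1.
Augmenting path W2→J1 (+1); matched 2.
No augmenting path remains; maximum matching = 2.
König certificate: {W2, J3} is a vertex cover of size 2 (every listed pair touches it), so no matching can be larger.

2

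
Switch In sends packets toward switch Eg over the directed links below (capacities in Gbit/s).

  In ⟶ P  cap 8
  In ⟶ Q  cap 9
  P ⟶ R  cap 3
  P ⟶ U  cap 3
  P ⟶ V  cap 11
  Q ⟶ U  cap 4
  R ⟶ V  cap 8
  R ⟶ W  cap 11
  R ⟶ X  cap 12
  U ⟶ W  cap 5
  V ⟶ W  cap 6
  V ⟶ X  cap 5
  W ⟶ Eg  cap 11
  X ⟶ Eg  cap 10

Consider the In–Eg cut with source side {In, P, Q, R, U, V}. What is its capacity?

Edges leaving {In, P, Q, R, U, V}: R→W (11), R→X (12), U→W (5), V→W (6), V→X (5).
Cut capacity = 11 + 12 + 5 + 6 + 5 = 39.

39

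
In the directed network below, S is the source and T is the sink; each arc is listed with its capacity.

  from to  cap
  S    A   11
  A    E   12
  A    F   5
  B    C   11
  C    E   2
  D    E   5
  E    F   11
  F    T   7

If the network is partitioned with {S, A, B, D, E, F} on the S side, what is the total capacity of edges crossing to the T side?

Edges leaving {S, A, B, D, E, F}: B→C (11), F→T (7).
Cut capacity = 11 + 7 = 18.

18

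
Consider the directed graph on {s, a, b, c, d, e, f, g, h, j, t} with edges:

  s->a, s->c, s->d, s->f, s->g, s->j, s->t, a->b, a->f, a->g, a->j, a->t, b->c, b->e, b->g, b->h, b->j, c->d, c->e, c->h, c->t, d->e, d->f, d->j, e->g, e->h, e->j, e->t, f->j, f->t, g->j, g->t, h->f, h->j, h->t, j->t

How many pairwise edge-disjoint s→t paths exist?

7

Assign every edge capacity 1; by Menger, the answer equals the max flow.
Path s→t (+1); total 1.
Path s→a→t (+1); total 2.
Path s→c→t (+1); total 3.
Path s→f→t (+1); total 4.
Path s→g→t (+1); total 5.
Path s→j→t (+1); total 6.
Path s→d→e→t (+1); total 7.
No residual s→t path; max flow = 7.
Certifying cut of size 7: {s→a, s→c, s→d, s→f, s→g, s→j, s→t}.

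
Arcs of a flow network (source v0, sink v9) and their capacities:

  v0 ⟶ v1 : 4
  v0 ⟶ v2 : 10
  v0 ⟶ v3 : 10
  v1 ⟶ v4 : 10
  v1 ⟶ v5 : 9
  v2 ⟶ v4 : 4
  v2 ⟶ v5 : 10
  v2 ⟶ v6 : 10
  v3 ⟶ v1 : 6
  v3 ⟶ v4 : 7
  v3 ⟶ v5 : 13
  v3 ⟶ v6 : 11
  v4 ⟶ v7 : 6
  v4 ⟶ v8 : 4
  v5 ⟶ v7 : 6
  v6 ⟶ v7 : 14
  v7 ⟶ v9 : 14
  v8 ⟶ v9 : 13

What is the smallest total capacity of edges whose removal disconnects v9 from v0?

18

Augment v0→v1→v4→v7→v9: bottleneck 4, flow now 4.
Augment v0→v2→v4→v7→v9: bottleneck 2, flow now 6.
Augment v0→v2→v4→v8→v9: bottleneck 2, flow now 8.
Augment v0→v2→v5→v7→v9: bottleneck 6, flow now 14.
Augment v0→v3→v4→v8→v9: bottleneck 2, flow now 16.
Augment v0→v3→v6→v7→v9: bottleneck 2, flow now 18.
No augmenting path remains; maximum flow = 18.
By max-flow min-cut, the minimum cut capacity equals the max flow.
In the residual graph, reachable from v0: {v0, v1, v2, v3, v4, v5, v6, v7}.
Min-cut edges: v4→v8 (4), v7→v9 (14); capacity 4 + 14 = 18.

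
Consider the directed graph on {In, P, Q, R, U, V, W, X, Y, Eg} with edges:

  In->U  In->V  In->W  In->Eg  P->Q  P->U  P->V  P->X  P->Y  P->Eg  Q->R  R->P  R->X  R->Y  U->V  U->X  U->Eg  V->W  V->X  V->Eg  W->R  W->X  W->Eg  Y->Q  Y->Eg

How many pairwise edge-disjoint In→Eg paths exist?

Assign every edge capacity 1; by Menger, the answer equals the max flow.
Path In→Eg (+1); total 1.
Path In→U→Eg (+1); total 2.
Path In→V→Eg (+1); total 3.
Path In→W→Eg (+1); total 4.
No residual In→Eg path; max flow = 4.
Certifying cut of size 4: {In→Eg, In→U, In→V, In→W}.

4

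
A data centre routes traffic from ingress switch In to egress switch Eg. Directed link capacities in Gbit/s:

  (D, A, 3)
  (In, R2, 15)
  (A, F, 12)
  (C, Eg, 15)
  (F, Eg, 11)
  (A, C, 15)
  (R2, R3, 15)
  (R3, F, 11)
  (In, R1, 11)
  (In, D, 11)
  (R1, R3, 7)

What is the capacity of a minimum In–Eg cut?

14

Augment In→D→A→F→Eg: bottleneck 3, flow now 3.
Augment In→R1→R3→F→Eg: bottleneck 7, flow now 10.
Augment In→R2→R3→F→Eg: bottleneck 1, flow now 11.
Augment In→R2→R3→F→A→C→Eg: bottleneck 3, flow now 14. (uses reverse residual edge)
No augmenting path remains; maximum flow = 14.
By max-flow min-cut, the minimum cut capacity equals the max flow.
In the residual graph, reachable from In: {In, D, R1, R2, R3}.
Min-cut edges: D→A (3), R3→F (11); capacity 3 + 11 = 14.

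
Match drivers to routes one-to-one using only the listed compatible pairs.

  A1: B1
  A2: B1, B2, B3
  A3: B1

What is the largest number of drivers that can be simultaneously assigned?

Unit-capacity flow: source→left, listed edges, right→sink; max matching = max flow.
Augmenting path A1→B1 (+1); matched 1.
Augmenting path A2→B2 (+1); matched 2.
No augmenting path remains; maximum matching = 2.
König certificate: {A2, B1} is a vertex cover of size 2 (every listed pair touches it), so no matching can be larger.

2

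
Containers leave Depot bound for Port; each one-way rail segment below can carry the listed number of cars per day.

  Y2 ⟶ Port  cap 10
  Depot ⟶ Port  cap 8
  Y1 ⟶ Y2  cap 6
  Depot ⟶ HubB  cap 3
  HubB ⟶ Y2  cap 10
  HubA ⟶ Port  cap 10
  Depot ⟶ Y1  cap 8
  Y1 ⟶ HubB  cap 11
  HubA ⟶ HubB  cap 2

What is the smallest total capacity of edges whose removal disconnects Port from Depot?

Augment Depot→Port: bottleneck 8, flow now 8.
Augment Depot→Y1→Y2→Port: bottleneck 6, flow now 14.
Augment Depot→HubB→Y2→Port: bottleneck 3, flow now 17.
Augment Depot→Y1→HubB→Y2→Port: bottleneck 1, flow now 18.
No augmenting path remains; maximum flow = 18.
By max-flow min-cut, the minimum cut capacity equals the max flow.
In the residual graph, reachable from Depot: {Depot, Y1, HubB, Y2}.
Min-cut edges: Depot→Port (8), Y2→Port (10); capacity 8 + 10 = 18.

18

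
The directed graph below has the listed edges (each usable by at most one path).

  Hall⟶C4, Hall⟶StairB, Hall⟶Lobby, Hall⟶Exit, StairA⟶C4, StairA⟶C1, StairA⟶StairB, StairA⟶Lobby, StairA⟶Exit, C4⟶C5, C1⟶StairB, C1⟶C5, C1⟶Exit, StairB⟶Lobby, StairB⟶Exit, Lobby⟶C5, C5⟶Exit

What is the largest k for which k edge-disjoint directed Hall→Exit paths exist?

Assign every edge capacity 1; by Menger, the answer equals the max flow.
Path Hall→Exit (+1); total 1.
Path Hall→StairB→Exit (+1); total 2.
Path Hall→C4→C5→Exit (+1); total 3.
No residual Hall→Exit path; max flow = 3.
Certifying cut of size 3: {C5→Exit, Hall→Exit, Hall→StairB}.

3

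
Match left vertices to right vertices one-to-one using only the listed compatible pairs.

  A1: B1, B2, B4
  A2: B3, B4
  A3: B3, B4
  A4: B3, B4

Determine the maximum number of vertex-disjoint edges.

Unit-capacity flow: source→left, listed edges, right→sink; max matching = max flow.
Augmenting path A1→B1 (+1); matched 1.
Augmenting path A2→B3 (+1); matched 2.
Augmenting path A3→B4 (+1); matched 3.
No augmenting path remains; maximum matching = 3.
König certificate: {A1, B3, B4} is a vertex cover of size 3 (every listed pair touches it), so no matching can be larger.

3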